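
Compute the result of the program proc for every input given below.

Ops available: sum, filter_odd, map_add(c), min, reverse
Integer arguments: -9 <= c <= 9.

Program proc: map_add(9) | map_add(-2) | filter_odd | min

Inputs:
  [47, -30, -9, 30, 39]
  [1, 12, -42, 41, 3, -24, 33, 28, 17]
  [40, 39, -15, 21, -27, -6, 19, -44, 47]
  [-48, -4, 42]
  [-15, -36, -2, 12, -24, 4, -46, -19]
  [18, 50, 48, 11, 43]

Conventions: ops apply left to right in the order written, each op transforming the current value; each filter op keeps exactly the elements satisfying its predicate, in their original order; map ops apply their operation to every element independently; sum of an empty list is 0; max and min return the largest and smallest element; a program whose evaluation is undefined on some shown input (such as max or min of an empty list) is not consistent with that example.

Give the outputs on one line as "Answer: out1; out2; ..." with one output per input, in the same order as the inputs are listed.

-23; -35; -37; -41; -39; 25

Execution, op by op:
  [47, -30, -9, 30, 39] -> [56, -21, 0, 39, 48] -> [54, -23, -2, 37, 46] -> [-23, 37] -> -23
  [1, 12, -42, 41, 3, -24, 33, 28, 17] -> [10, 21, -33, 50, 12, -15, 42, 37, 26] -> [8, 19, -35, 48, 10, -17, 40, 35, 24] -> [19, -35, -17, 35] -> -35
  [40, 39, -15, 21, -27, -6, 19, -44, 47] -> [49, 48, -6, 30, -18, 3, 28, -35, 56] -> [47, 46, -8, 28, -20, 1, 26, -37, 54] -> [47, 1, -37] -> -37
  [-48, -4, 42] -> [-39, 5, 51] -> [-41, 3, 49] -> [-41, 3, 49] -> -41
  [-15, -36, -2, 12, -24, 4, -46, -19] -> [-6, -27, 7, 21, -15, 13, -37, -10] -> [-8, -29, 5, 19, -17, 11, -39, -12] -> [-29, 5, 19, -17, 11, -39] -> -39
  [18, 50, 48, 11, 43] -> [27, 59, 57, 20, 52] -> [25, 57, 55, 18, 50] -> [25, 57, 55] -> 25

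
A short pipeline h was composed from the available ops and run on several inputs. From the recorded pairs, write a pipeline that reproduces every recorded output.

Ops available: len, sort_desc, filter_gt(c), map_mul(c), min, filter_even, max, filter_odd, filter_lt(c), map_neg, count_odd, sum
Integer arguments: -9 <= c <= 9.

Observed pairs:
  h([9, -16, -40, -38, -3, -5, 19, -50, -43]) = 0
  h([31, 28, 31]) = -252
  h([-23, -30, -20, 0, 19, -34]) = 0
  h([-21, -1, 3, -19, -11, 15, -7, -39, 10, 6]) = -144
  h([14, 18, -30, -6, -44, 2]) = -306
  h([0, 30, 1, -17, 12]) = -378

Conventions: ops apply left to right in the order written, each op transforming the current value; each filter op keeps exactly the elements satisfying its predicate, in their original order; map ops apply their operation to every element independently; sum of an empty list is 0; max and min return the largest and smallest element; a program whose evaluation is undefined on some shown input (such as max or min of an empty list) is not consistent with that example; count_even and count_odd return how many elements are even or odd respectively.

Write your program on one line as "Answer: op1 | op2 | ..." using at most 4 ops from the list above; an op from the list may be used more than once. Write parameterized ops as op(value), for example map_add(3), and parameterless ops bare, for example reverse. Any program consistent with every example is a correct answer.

map_mul(-9) | filter_even | filter_lt(4) | sum

Check, running the answer program on each example:
  [9, -16, -40, -38, -3, -5, 19, -50, -43] -> [-81, 144, 360, 342, 27, 45, -171, 450, 387] -> [144, 360, 342, 450] -> [] -> 0
  [31, 28, 31] -> [-279, -252, -279] -> [-252] -> [-252] -> -252
  [-23, -30, -20, 0, 19, -34] -> [207, 270, 180, 0, -171, 306] -> [270, 180, 0, 306] -> [0] -> 0
  [-21, -1, 3, -19, -11, 15, -7, -39, 10, 6] -> [189, 9, -27, 171, 99, -135, 63, 351, -90, -54] -> [-90, -54] -> [-90, -54] -> -144
  [14, 18, -30, -6, -44, 2] -> [-126, -162, 270, 54, 396, -18] -> [-126, -162, 270, 54, 396, -18] -> [-126, -162, -18] -> -306
  [0, 30, 1, -17, 12] -> [0, -270, -9, 153, -108] -> [0, -270, -108] -> [0, -270, -108] -> -378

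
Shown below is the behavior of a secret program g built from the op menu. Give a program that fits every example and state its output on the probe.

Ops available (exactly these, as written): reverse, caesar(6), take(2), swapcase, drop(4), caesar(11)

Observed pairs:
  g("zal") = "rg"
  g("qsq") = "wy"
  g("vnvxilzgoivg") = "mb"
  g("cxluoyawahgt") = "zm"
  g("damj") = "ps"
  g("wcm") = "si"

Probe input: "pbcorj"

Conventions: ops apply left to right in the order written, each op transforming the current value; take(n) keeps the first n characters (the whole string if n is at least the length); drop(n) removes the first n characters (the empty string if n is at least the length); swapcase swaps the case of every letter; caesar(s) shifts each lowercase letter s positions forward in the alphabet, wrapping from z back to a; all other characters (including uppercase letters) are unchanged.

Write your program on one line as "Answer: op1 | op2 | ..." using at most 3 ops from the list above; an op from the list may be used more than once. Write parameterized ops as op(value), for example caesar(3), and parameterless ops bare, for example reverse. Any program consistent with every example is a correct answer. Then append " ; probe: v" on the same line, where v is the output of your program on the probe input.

reverse | take(2) | caesar(6) ; probe: "px"

Check, running the answer program on each example:
  "zal" -> "laz" -> "la" -> "rg"
  "qsq" -> "qsq" -> "qs" -> "wy"
  "vnvxilzgoivg" -> "gviogzlixvnv" -> "gv" -> "mb"
  "cxluoyawahgt" -> "tghawayoulxc" -> "tg" -> "zm"
  "damj" -> "jmad" -> "jm" -> "ps"
  "wcm" -> "mcw" -> "mc" -> "si"
  probe: "pbcorj" -> "jrocbp" -> "jr" -> "px"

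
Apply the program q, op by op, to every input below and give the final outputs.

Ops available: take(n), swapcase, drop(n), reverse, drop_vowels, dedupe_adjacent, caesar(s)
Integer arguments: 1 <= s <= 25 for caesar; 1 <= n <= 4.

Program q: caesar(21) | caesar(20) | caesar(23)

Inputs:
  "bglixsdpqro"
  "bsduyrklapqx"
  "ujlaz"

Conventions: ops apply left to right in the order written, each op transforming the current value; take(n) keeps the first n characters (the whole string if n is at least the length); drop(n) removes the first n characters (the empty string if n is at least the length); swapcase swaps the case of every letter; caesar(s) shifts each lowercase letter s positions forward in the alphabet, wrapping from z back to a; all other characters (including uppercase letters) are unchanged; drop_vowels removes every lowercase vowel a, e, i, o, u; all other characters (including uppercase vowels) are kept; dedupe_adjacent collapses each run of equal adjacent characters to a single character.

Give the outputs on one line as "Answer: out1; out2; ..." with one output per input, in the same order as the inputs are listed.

Execution, op by op:
  "bglixsdpqro" -> "wbgdsnyklmj" -> "qvaxmhsefgd" -> "nsxujepbcda"
  "bsduyrklapqx" -> "wnyptmfgvkls" -> "qhsjngzapefm" -> "nepgkdwxmbcj"
  "ujlaz" -> "pegvu" -> "jyapo" -> "gvxml"

"nsxujepbcda"; "nepgkdwxmbcj"; "gvxml"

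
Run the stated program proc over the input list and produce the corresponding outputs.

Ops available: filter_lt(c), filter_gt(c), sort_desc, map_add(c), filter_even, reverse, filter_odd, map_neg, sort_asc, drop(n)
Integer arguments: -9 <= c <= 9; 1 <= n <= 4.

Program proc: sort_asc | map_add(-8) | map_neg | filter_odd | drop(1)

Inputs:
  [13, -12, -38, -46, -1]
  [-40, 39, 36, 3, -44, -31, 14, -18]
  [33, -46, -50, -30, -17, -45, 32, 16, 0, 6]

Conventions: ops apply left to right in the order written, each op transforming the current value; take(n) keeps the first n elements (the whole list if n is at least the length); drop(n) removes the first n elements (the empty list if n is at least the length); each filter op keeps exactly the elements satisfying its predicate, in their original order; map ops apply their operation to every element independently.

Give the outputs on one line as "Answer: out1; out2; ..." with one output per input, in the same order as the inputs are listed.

[-5]; [5, -31]; [25, -25]

Execution, op by op:
  [13, -12, -38, -46, -1] -> [-46, -38, -12, -1, 13] -> [-54, -46, -20, -9, 5] -> [54, 46, 20, 9, -5] -> [9, -5] -> [-5]
  [-40, 39, 36, 3, -44, -31, 14, -18] -> [-44, -40, -31, -18, 3, 14, 36, 39] -> [-52, -48, -39, -26, -5, 6, 28, 31] -> [52, 48, 39, 26, 5, -6, -28, -31] -> [39, 5, -31] -> [5, -31]
  [33, -46, -50, -30, -17, -45, 32, 16, 0, 6] -> [-50, -46, -45, -30, -17, 0, 6, 16, 32, 33] -> [-58, -54, -53, -38, -25, -8, -2, 8, 24, 25] -> [58, 54, 53, 38, 25, 8, 2, -8, -24, -25] -> [53, 25, -25] -> [25, -25]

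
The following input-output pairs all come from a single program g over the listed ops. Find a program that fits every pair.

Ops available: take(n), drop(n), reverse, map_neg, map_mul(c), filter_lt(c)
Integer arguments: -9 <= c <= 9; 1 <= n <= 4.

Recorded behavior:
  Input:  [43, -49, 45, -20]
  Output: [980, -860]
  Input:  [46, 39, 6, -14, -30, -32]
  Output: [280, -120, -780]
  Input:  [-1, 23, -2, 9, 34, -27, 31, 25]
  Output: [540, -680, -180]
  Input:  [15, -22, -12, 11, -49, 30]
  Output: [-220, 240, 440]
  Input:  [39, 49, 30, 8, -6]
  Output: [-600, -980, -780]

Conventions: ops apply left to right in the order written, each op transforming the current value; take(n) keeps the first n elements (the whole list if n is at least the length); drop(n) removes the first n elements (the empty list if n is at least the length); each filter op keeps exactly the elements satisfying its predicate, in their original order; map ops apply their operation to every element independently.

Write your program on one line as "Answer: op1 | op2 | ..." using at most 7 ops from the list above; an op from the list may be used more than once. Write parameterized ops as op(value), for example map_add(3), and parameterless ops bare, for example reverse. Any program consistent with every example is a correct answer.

reverse | map_mul(5) | drop(2) | map_mul(4) | map_neg | take(3)

Check, running the answer program on each example:
  [43, -49, 45, -20] -> [-20, 45, -49, 43] -> [-100, 225, -245, 215] -> [-245, 215] -> [-980, 860] -> [980, -860] -> [980, -860]
  [46, 39, 6, -14, -30, -32] -> [-32, -30, -14, 6, 39, 46] -> [-160, -150, -70, 30, 195, 230] -> [-70, 30, 195, 230] -> [-280, 120, 780, 920] -> [280, -120, -780, -920] -> [280, -120, -780]
  [-1, 23, -2, 9, 34, -27, 31, 25] -> [25, 31, -27, 34, 9, -2, 23, -1] -> [125, 155, -135, 170, 45, -10, 115, -5] -> [-135, 170, 45, -10, 115, -5] -> [-540, 680, 180, -40, 460, -20] -> [540, -680, -180, 40, -460, 20] -> [540, -680, -180]
  [15, -22, -12, 11, -49, 30] -> [30, -49, 11, -12, -22, 15] -> [150, -245, 55, -60, -110, 75] -> [55, -60, -110, 75] -> [220, -240, -440, 300] -> [-220, 240, 440, -300] -> [-220, 240, 440]
  [39, 49, 30, 8, -6] -> [-6, 8, 30, 49, 39] -> [-30, 40, 150, 245, 195] -> [150, 245, 195] -> [600, 980, 780] -> [-600, -980, -780] -> [-600, -980, -780]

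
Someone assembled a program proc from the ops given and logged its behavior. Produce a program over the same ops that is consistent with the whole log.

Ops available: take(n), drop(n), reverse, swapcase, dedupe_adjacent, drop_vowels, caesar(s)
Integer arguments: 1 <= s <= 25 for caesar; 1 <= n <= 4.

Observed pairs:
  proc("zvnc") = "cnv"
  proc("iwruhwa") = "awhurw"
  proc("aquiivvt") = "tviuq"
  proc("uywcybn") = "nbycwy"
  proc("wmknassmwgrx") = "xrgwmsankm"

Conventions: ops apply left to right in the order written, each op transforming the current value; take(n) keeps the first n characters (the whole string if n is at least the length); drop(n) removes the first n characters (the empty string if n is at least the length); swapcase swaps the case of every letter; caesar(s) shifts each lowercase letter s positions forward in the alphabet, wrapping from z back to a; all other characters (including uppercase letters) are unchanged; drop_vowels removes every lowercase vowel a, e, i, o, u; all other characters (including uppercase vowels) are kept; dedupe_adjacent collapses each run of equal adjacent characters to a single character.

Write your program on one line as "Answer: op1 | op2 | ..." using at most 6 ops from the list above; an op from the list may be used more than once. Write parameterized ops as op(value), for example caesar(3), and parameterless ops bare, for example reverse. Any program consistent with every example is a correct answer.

swapcase | dedupe_adjacent | swapcase | drop(1) | reverse

Check, running the answer program on each example:
  "zvnc" -> "ZVNC" -> "ZVNC" -> "zvnc" -> "vnc" -> "cnv"
  "iwruhwa" -> "IWRUHWA" -> "IWRUHWA" -> "iwruhwa" -> "wruhwa" -> "awhurw"
  "aquiivvt" -> "AQUIIVVT" -> "AQUIVT" -> "aquivt" -> "quivt" -> "tviuq"
  "uywcybn" -> "UYWCYBN" -> "UYWCYBN" -> "uywcybn" -> "ywcybn" -> "nbycwy"
  "wmknassmwgrx" -> "WMKNASSMWGRX" -> "WMKNASMWGRX" -> "wmknasmwgrx" -> "mknasmwgrx" -> "xrgwmsankm"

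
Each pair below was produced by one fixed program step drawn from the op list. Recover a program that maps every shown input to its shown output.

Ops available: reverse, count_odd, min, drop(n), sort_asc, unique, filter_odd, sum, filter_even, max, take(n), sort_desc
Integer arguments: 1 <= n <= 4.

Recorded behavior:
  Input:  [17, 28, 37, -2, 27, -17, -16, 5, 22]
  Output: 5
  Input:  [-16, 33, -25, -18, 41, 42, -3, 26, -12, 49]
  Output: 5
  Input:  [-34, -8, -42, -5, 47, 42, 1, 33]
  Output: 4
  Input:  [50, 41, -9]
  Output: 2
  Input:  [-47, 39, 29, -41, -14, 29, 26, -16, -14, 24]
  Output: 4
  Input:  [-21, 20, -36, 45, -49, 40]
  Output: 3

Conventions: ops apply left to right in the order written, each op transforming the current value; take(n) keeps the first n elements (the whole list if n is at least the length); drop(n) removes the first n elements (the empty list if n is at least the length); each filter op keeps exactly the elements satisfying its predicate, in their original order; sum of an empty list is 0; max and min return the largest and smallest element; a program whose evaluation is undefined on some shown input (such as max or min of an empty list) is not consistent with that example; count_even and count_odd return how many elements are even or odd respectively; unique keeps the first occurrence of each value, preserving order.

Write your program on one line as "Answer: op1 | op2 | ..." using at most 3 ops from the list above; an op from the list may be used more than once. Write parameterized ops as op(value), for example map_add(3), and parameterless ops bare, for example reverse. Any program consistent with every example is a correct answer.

sort_asc | unique | count_odd

Check, running the answer program on each example:
  [17, 28, 37, -2, 27, -17, -16, 5, 22] -> [-17, -16, -2, 5, 17, 22, 27, 28, 37] -> [-17, -16, -2, 5, 17, 22, 27, 28, 37] -> 5
  [-16, 33, -25, -18, 41, 42, -3, 26, -12, 49] -> [-25, -18, -16, -12, -3, 26, 33, 41, 42, 49] -> [-25, -18, -16, -12, -3, 26, 33, 41, 42, 49] -> 5
  [-34, -8, -42, -5, 47, 42, 1, 33] -> [-42, -34, -8, -5, 1, 33, 42, 47] -> [-42, -34, -8, -5, 1, 33, 42, 47] -> 4
  [50, 41, -9] -> [-9, 41, 50] -> [-9, 41, 50] -> 2
  [-47, 39, 29, -41, -14, 29, 26, -16, -14, 24] -> [-47, -41, -16, -14, -14, 24, 26, 29, 29, 39] -> [-47, -41, -16, -14, 24, 26, 29, 39] -> 4
  [-21, 20, -36, 45, -49, 40] -> [-49, -36, -21, 20, 40, 45] -> [-49, -36, -21, 20, 40, 45] -> 3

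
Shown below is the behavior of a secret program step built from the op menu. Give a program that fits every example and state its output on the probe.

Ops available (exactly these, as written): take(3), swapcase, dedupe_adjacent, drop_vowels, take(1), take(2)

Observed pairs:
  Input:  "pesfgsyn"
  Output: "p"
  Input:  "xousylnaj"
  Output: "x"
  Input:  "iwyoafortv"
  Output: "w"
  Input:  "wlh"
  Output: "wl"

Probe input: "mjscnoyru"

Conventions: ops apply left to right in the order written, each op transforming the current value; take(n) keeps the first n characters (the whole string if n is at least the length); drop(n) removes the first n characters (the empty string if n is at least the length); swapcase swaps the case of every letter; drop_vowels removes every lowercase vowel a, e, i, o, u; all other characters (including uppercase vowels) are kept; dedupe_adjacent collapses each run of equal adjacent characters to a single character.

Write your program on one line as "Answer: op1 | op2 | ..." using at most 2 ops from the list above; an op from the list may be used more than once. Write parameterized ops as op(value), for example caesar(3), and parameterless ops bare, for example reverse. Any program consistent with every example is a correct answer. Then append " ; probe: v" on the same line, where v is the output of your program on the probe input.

take(2) | drop_vowels ; probe: "mj"

Check, running the answer program on each example:
  "pesfgsyn" -> "pe" -> "p"
  "xousylnaj" -> "xo" -> "x"
  "iwyoafortv" -> "iw" -> "w"
  "wlh" -> "wl" -> "wl"
  probe: "mjscnoyru" -> "mj" -> "mj"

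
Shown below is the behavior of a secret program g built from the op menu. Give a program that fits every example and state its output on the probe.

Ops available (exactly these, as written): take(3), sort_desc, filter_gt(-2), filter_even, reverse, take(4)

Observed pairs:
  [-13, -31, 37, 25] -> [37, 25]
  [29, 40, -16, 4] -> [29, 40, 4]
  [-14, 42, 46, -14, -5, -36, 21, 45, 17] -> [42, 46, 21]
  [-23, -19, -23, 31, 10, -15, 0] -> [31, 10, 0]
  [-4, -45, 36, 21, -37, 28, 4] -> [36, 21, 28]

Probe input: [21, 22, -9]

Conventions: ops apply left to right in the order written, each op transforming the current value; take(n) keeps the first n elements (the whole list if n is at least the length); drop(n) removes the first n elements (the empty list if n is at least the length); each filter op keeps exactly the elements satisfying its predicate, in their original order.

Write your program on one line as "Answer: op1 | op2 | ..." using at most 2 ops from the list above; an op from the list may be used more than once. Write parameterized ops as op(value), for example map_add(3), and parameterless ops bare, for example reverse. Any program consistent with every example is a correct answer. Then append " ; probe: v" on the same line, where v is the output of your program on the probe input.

filter_gt(-2) | take(3) ; probe: [21, 22]

Check, running the answer program on each example:
  [-13, -31, 37, 25] -> [37, 25] -> [37, 25]
  [29, 40, -16, 4] -> [29, 40, 4] -> [29, 40, 4]
  [-14, 42, 46, -14, -5, -36, 21, 45, 17] -> [42, 46, 21, 45, 17] -> [42, 46, 21]
  [-23, -19, -23, 31, 10, -15, 0] -> [31, 10, 0] -> [31, 10, 0]
  [-4, -45, 36, 21, -37, 28, 4] -> [36, 21, 28, 4] -> [36, 21, 28]
  probe: [21, 22, -9] -> [21, 22] -> [21, 22]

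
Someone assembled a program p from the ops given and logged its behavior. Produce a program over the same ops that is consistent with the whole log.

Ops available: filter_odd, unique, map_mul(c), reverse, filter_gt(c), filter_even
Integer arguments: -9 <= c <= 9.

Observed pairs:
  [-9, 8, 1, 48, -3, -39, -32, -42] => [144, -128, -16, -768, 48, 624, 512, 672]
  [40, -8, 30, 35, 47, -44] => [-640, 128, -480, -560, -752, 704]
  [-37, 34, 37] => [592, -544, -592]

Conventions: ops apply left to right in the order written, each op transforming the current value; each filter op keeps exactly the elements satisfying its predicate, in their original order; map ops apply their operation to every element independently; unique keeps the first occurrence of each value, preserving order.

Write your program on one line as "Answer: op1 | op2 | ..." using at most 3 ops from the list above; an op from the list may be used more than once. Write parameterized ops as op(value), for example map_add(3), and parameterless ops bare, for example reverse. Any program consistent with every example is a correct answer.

map_mul(2) | map_mul(-8)

Check, running the answer program on each example:
  [-9, 8, 1, 48, -3, -39, -32, -42] -> [-18, 16, 2, 96, -6, -78, -64, -84] -> [144, -128, -16, -768, 48, 624, 512, 672]
  [40, -8, 30, 35, 47, -44] -> [80, -16, 60, 70, 94, -88] -> [-640, 128, -480, -560, -752, 704]
  [-37, 34, 37] -> [-74, 68, 74] -> [592, -544, -592]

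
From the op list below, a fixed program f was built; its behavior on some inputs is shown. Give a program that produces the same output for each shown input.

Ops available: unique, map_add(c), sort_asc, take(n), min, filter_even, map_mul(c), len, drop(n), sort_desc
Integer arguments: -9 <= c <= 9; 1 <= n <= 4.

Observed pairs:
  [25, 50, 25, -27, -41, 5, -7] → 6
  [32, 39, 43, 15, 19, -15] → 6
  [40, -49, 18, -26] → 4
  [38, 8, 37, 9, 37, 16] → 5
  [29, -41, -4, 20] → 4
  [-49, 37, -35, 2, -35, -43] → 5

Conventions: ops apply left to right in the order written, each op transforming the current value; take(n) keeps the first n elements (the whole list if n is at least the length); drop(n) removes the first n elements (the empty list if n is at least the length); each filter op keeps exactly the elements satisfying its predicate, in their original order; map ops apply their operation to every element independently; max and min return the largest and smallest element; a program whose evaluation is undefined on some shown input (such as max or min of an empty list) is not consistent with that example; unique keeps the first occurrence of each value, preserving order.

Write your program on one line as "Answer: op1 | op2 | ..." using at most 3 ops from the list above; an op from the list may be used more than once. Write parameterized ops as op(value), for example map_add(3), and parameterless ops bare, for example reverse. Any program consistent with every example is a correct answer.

unique | map_mul(3) | len

Check, running the answer program on each example:
  [25, 50, 25, -27, -41, 5, -7] -> [25, 50, -27, -41, 5, -7] -> [75, 150, -81, -123, 15, -21] -> 6
  [32, 39, 43, 15, 19, -15] -> [32, 39, 43, 15, 19, -15] -> [96, 117, 129, 45, 57, -45] -> 6
  [40, -49, 18, -26] -> [40, -49, 18, -26] -> [120, -147, 54, -78] -> 4
  [38, 8, 37, 9, 37, 16] -> [38, 8, 37, 9, 16] -> [114, 24, 111, 27, 48] -> 5
  [29, -41, -4, 20] -> [29, -41, -4, 20] -> [87, -123, -12, 60] -> 4
  [-49, 37, -35, 2, -35, -43] -> [-49, 37, -35, 2, -43] -> [-147, 111, -105, 6, -129] -> 5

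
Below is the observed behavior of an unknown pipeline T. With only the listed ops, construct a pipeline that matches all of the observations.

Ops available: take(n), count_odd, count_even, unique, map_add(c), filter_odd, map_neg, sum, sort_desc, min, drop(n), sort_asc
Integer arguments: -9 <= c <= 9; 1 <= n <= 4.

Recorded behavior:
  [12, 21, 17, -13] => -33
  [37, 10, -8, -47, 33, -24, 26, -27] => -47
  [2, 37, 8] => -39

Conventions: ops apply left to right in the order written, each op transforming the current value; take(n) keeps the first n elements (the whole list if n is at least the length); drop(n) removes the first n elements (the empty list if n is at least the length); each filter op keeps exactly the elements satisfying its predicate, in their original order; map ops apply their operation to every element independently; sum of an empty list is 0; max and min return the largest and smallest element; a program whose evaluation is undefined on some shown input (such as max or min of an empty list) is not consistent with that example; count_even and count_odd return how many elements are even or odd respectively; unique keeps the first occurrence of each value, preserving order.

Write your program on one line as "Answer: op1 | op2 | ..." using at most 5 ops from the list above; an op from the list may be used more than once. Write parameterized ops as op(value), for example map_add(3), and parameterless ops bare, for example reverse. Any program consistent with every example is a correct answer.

take(2) | map_neg | sort_asc | sum

Check, running the answer program on each example:
  [12, 21, 17, -13] -> [12, 21] -> [-12, -21] -> [-21, -12] -> -33
  [37, 10, -8, -47, 33, -24, 26, -27] -> [37, 10] -> [-37, -10] -> [-37, -10] -> -47
  [2, 37, 8] -> [2, 37] -> [-2, -37] -> [-37, -2] -> -39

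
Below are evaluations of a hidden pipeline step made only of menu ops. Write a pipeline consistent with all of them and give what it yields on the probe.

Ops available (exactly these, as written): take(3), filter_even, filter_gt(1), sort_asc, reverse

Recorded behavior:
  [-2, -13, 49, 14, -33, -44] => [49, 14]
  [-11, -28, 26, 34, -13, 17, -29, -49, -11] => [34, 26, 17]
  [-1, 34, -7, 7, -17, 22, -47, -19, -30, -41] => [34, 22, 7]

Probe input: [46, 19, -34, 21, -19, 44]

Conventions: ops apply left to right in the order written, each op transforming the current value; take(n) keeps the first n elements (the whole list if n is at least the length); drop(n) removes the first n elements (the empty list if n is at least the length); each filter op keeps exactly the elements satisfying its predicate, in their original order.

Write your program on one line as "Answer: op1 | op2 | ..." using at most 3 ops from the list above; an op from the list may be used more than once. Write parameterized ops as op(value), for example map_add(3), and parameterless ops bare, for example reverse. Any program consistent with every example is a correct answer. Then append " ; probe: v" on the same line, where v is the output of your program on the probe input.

sort_asc | filter_gt(1) | reverse ; probe: [46, 44, 21, 19]

Check, running the answer program on each example:
  [-2, -13, 49, 14, -33, -44] -> [-44, -33, -13, -2, 14, 49] -> [14, 49] -> [49, 14]
  [-11, -28, 26, 34, -13, 17, -29, -49, -11] -> [-49, -29, -28, -13, -11, -11, 17, 26, 34] -> [17, 26, 34] -> [34, 26, 17]
  [-1, 34, -7, 7, -17, 22, -47, -19, -30, -41] -> [-47, -41, -30, -19, -17, -7, -1, 7, 22, 34] -> [7, 22, 34] -> [34, 22, 7]
  probe: [46, 19, -34, 21, -19, 44] -> [-34, -19, 19, 21, 44, 46] -> [19, 21, 44, 46] -> [46, 44, 21, 19]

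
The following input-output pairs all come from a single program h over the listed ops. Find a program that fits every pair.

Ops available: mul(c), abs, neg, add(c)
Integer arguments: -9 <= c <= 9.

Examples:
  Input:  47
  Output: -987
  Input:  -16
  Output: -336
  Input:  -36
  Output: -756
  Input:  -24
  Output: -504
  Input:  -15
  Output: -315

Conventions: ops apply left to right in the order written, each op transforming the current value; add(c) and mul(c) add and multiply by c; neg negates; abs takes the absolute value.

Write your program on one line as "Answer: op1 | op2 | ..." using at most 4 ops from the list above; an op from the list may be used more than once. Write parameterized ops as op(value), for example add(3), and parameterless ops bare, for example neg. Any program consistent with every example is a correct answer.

mul(-3) | abs | mul(-7)

Check, running the answer program on each example:
  47 -> -141 -> 141 -> -987
  -16 -> 48 -> 48 -> -336
  -36 -> 108 -> 108 -> -756
  -24 -> 72 -> 72 -> -504
  -15 -> 45 -> 45 -> -315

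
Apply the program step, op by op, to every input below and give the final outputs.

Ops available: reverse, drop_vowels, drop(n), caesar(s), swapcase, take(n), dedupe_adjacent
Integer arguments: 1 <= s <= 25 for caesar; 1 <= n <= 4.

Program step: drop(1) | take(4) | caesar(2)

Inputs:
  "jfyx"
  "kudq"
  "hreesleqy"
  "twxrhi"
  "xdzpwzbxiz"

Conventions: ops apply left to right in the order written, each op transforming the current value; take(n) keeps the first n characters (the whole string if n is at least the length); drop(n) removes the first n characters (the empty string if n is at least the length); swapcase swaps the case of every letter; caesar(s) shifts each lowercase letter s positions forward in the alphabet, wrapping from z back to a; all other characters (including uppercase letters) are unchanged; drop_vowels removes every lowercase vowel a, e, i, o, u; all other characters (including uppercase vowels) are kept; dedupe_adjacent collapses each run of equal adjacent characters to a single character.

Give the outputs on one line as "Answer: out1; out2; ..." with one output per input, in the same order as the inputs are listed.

"haz"; "wfs"; "tggu"; "yztj"; "fbry"

Execution, op by op:
  "jfyx" -> "fyx" -> "fyx" -> "haz"
  "kudq" -> "udq" -> "udq" -> "wfs"
  "hreesleqy" -> "reesleqy" -> "rees" -> "tggu"
  "twxrhi" -> "wxrhi" -> "wxrh" -> "yztj"
  "xdzpwzbxiz" -> "dzpwzbxiz" -> "dzpw" -> "fbry"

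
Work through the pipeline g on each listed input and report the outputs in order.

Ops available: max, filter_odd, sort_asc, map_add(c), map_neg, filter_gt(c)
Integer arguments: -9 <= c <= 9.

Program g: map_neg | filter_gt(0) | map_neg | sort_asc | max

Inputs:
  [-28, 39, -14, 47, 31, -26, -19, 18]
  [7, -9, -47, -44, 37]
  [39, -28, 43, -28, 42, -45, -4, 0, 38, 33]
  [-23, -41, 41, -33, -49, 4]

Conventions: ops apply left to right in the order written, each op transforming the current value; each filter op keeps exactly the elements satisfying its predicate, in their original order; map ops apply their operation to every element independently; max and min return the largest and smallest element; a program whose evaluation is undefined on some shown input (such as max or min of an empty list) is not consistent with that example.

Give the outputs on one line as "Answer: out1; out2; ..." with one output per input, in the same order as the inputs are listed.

Execution, op by op:
  [-28, 39, -14, 47, 31, -26, -19, 18] -> [28, -39, 14, -47, -31, 26, 19, -18] -> [28, 14, 26, 19] -> [-28, -14, -26, -19] -> [-28, -26, -19, -14] -> -14
  [7, -9, -47, -44, 37] -> [-7, 9, 47, 44, -37] -> [9, 47, 44] -> [-9, -47, -44] -> [-47, -44, -9] -> -9
  [39, -28, 43, -28, 42, -45, -4, 0, 38, 33] -> [-39, 28, -43, 28, -42, 45, 4, 0, -38, -33] -> [28, 28, 45, 4] -> [-28, -28, -45, -4] -> [-45, -28, -28, -4] -> -4
  [-23, -41, 41, -33, -49, 4] -> [23, 41, -41, 33, 49, -4] -> [23, 41, 33, 49] -> [-23, -41, -33, -49] -> [-49, -41, -33, -23] -> -23

-14; -9; -4; -23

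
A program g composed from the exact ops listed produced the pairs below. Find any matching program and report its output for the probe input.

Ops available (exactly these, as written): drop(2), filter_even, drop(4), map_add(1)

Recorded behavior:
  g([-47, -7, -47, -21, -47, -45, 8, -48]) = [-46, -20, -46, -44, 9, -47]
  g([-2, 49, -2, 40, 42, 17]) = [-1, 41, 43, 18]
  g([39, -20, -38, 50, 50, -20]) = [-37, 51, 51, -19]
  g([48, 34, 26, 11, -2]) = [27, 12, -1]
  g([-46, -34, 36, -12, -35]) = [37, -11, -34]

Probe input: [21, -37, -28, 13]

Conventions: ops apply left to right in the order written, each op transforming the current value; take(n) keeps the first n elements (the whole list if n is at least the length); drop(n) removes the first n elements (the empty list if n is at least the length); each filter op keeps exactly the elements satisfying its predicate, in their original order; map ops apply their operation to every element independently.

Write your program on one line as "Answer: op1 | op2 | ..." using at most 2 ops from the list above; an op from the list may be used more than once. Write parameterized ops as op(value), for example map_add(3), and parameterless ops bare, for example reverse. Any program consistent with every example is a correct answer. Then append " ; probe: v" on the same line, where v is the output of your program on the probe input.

map_add(1) | drop(2) ; probe: [-27, 14]

Check, running the answer program on each example:
  [-47, -7, -47, -21, -47, -45, 8, -48] -> [-46, -6, -46, -20, -46, -44, 9, -47] -> [-46, -20, -46, -44, 9, -47]
  [-2, 49, -2, 40, 42, 17] -> [-1, 50, -1, 41, 43, 18] -> [-1, 41, 43, 18]
  [39, -20, -38, 50, 50, -20] -> [40, -19, -37, 51, 51, -19] -> [-37, 51, 51, -19]
  [48, 34, 26, 11, -2] -> [49, 35, 27, 12, -1] -> [27, 12, -1]
  [-46, -34, 36, -12, -35] -> [-45, -33, 37, -11, -34] -> [37, -11, -34]
  probe: [21, -37, -28, 13] -> [22, -36, -27, 14] -> [-27, 14]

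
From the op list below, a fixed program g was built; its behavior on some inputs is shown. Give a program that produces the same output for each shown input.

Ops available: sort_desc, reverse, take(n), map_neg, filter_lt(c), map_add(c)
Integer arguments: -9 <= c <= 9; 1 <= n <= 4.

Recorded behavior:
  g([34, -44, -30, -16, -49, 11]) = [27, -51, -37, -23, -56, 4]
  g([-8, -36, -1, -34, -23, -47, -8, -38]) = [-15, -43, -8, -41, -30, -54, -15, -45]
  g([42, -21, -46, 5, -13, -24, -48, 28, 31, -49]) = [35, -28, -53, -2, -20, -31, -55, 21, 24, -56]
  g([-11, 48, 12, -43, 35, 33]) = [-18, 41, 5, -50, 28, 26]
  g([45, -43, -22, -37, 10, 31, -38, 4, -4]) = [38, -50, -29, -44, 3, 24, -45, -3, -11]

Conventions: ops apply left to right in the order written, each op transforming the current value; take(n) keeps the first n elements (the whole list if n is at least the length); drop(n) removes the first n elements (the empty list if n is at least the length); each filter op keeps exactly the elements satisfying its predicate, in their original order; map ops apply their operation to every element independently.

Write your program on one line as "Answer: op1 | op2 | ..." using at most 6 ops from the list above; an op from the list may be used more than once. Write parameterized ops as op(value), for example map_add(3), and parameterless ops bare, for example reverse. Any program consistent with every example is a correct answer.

reverse | map_add(5) | map_add(-4) | map_add(-8) | reverse

Check, running the answer program on each example:
  [34, -44, -30, -16, -49, 11] -> [11, -49, -16, -30, -44, 34] -> [16, -44, -11, -25, -39, 39] -> [12, -48, -15, -29, -43, 35] -> [4, -56, -23, -37, -51, 27] -> [27, -51, -37, -23, -56, 4]
  [-8, -36, -1, -34, -23, -47, -8, -38] -> [-38, -8, -47, -23, -34, -1, -36, -8] -> [-33, -3, -42, -18, -29, 4, -31, -3] -> [-37, -7, -46, -22, -33, 0, -35, -7] -> [-45, -15, -54, -30, -41, -8, -43, -15] -> [-15, -43, -8, -41, -30, -54, -15, -45]
  [42, -21, -46, 5, -13, -24, -48, 28, 31, -49] -> [-49, 31, 28, -48, -24, -13, 5, -46, -21, 42] -> [-44, 36, 33, -43, -19, -8, 10, -41, -16, 47] -> [-48, 32, 29, -47, -23, -12, 6, -45, -20, 43] -> [-56, 24, 21, -55, -31, -20, -2, -53, -28, 35] -> [35, -28, -53, -2, -20, -31, -55, 21, 24, -56]
  [-11, 48, 12, -43, 35, 33] -> [33, 35, -43, 12, 48, -11] -> [38, 40, -38, 17, 53, -6] -> [34, 36, -42, 13, 49, -10] -> [26, 28, -50, 5, 41, -18] -> [-18, 41, 5, -50, 28, 26]
  [45, -43, -22, -37, 10, 31, -38, 4, -4] -> [-4, 4, -38, 31, 10, -37, -22, -43, 45] -> [1, 9, -33, 36, 15, -32, -17, -38, 50] -> [-3, 5, -37, 32, 11, -36, -21, -42, 46] -> [-11, -3, -45, 24, 3, -44, -29, -50, 38] -> [38, -50, -29, -44, 3, 24, -45, -3, -11]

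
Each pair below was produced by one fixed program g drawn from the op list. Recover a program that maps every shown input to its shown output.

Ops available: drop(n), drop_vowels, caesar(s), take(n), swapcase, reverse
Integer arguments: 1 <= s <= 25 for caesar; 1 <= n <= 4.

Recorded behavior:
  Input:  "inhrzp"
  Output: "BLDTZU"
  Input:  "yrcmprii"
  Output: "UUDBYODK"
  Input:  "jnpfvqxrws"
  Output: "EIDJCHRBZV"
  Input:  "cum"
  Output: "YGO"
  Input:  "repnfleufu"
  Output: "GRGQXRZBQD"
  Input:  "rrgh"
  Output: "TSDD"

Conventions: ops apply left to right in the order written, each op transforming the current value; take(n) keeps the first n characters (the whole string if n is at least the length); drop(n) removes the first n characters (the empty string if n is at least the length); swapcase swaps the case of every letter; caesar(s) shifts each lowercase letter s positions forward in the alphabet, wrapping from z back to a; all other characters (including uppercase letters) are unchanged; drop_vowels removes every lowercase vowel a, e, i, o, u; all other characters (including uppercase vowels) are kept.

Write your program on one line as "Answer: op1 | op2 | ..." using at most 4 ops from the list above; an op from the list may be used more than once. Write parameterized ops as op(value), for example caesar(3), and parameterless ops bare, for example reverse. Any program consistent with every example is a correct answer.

caesar(14) | caesar(24) | swapcase | reverse

Check, running the answer program on each example:
  "inhrzp" -> "wbvfnd" -> "uztdlb" -> "UZTDLB" -> "BLDTZU"
  "yrcmprii" -> "mfqadfww" -> "kdoybduu" -> "KDOYBDUU" -> "UUDBYODK"
  "jnpfvqxrws" -> "xbdtjelfkg" -> "vzbrhcjdie" -> "VZBRHCJDIE" -> "EIDJCHRBZV"
  "cum" -> "qia" -> "ogy" -> "OGY" -> "YGO"
  "repnfleufu" -> "fsdbtzsiti" -> "dqbzrxqgrg" -> "DQBZRXQGRG" -> "GRGQXRZBQD"
  "rrgh" -> "ffuv" -> "ddst" -> "DDST" -> "TSDD"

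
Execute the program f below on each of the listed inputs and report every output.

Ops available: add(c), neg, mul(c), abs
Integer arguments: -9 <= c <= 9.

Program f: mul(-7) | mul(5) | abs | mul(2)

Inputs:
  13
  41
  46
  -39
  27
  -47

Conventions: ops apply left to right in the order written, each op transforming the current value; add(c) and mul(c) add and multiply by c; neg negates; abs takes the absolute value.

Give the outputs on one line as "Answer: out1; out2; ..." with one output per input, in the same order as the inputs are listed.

910; 2870; 3220; 2730; 1890; 3290

Execution, op by op:
  13 -> -91 -> -455 -> 455 -> 910
  41 -> -287 -> -1435 -> 1435 -> 2870
  46 -> -322 -> -1610 -> 1610 -> 3220
  -39 -> 273 -> 1365 -> 1365 -> 2730
  27 -> -189 -> -945 -> 945 -> 1890
  -47 -> 329 -> 1645 -> 1645 -> 3290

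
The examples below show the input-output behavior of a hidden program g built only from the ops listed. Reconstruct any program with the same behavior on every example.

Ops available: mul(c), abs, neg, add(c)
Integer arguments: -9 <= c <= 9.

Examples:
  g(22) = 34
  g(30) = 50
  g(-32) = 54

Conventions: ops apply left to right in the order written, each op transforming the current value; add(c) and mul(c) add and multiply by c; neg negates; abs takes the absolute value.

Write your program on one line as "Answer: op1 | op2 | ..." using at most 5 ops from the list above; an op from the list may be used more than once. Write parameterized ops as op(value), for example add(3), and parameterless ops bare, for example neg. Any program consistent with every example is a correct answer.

abs | neg | add(5) | mul(-2)

Check, running the answer program on each example:
  22 -> 22 -> -22 -> -17 -> 34
  30 -> 30 -> -30 -> -25 -> 50
  -32 -> 32 -> -32 -> -27 -> 54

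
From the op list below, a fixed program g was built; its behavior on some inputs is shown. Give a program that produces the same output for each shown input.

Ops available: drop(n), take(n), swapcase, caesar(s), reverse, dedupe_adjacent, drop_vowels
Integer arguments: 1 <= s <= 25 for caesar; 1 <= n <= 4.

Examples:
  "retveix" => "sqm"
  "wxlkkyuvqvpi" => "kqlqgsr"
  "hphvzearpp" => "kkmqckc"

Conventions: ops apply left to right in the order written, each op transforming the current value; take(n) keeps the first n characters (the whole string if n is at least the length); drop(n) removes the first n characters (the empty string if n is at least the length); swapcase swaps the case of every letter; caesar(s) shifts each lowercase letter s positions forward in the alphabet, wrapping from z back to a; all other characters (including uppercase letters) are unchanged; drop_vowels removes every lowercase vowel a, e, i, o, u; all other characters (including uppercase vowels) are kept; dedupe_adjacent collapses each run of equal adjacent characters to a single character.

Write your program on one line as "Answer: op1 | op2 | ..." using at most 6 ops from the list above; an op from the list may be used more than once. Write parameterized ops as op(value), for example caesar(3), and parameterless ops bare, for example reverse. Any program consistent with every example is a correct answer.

drop_vowels | caesar(16) | drop_vowels | caesar(5) | reverse | drop_vowels

Check, running the answer program on each example:
  "retveix" -> "rtvx" -> "hjln" -> "hjln" -> "moqs" -> "sqom" -> "sqm"
  "wxlkkyuvqvpi" -> "wxlkkyvqvp" -> "mnbaaolglf" -> "mnblglf" -> "rsgqlqk" -> "kqlqgsr" -> "kqlqgsr"
  "hphvzearpp" -> "hphvzrpp" -> "xfxlphff" -> "xfxlphff" -> "ckcqumkk" -> "kkmuqckc" -> "kkmqckc"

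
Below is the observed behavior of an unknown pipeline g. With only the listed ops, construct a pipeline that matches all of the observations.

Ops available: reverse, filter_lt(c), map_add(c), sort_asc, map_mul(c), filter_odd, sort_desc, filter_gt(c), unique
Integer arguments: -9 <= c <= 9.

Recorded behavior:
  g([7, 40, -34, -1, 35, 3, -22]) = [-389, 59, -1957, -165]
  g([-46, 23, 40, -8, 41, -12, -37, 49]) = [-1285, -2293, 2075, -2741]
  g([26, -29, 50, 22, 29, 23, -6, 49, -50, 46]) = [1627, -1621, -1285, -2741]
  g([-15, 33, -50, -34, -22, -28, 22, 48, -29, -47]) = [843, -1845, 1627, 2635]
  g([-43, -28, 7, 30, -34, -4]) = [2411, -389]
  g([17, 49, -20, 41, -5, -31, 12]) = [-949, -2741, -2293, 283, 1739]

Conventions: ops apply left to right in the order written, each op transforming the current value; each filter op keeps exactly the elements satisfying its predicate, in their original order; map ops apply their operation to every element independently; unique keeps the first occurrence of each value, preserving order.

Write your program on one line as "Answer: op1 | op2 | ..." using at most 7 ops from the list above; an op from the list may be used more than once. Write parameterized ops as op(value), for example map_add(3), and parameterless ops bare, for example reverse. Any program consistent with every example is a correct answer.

filter_odd | map_mul(-8) | map_mul(7) | reverse | map_add(3) | reverse

Check, running the answer program on each example:
  [7, 40, -34, -1, 35, 3, -22] -> [7, -1, 35, 3] -> [-56, 8, -280, -24] -> [-392, 56, -1960, -168] -> [-168, -1960, 56, -392] -> [-165, -1957, 59, -389] -> [-389, 59, -1957, -165]
  [-46, 23, 40, -8, 41, -12, -37, 49] -> [23, 41, -37, 49] -> [-184, -328, 296, -392] -> [-1288, -2296, 2072, -2744] -> [-2744, 2072, -2296, -1288] -> [-2741, 2075, -2293, -1285] -> [-1285, -2293, 2075, -2741]
  [26, -29, 50, 22, 29, 23, -6, 49, -50, 46] -> [-29, 29, 23, 49] -> [232, -232, -184, -392] -> [1624, -1624, -1288, -2744] -> [-2744, -1288, -1624, 1624] -> [-2741, -1285, -1621, 1627] -> [1627, -1621, -1285, -2741]
  [-15, 33, -50, -34, -22, -28, 22, 48, -29, -47] -> [-15, 33, -29, -47] -> [120, -264, 232, 376] -> [840, -1848, 1624, 2632] -> [2632, 1624, -1848, 840] -> [2635, 1627, -1845, 843] -> [843, -1845, 1627, 2635]
  [-43, -28, 7, 30, -34, -4] -> [-43, 7] -> [344, -56] -> [2408, -392] -> [-392, 2408] -> [-389, 2411] -> [2411, -389]
  [17, 49, -20, 41, -5, -31, 12] -> [17, 49, 41, -5, -31] -> [-136, -392, -328, 40, 248] -> [-952, -2744, -2296, 280, 1736] -> [1736, 280, -2296, -2744, -952] -> [1739, 283, -2293, -2741, -949] -> [-949, -2741, -2293, 283, 1739]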